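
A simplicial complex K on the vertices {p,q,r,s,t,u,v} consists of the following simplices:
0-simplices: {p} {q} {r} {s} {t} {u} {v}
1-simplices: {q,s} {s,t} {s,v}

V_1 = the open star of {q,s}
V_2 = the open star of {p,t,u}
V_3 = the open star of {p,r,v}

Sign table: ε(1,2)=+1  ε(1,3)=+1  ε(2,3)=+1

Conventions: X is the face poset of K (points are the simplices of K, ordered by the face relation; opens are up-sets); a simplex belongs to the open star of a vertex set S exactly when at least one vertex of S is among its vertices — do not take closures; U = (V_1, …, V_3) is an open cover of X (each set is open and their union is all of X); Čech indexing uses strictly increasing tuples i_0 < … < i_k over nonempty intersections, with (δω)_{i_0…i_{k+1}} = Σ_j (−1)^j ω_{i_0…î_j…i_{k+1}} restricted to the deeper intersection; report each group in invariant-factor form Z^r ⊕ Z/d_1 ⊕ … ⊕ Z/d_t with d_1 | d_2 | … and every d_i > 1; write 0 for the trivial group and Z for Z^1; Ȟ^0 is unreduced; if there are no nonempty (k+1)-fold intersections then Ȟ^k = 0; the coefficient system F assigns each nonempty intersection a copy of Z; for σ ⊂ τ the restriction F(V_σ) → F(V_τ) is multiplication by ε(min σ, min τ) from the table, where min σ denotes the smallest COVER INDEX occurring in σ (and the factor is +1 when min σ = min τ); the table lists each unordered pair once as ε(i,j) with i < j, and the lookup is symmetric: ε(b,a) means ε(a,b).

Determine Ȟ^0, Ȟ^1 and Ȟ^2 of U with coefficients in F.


nerve of the cover:
  V1={{q},{s},{q,s},{s,t},{s,v}} V2={{p},{t},{u},{s,t}} V3={{p},{r},{v},{s,v}}
  V12={{s,t}} V13={{s,v}} V23={{p}}
C dims 3,3; δ0: rk 2, SNF 1^2
Ȟ^0 = (3 − 2) − 0 = 1, so Ȟ^0 ≅ Z
Ȟ^1 = (3 − 0) − 2 = 1, so Ȟ^1 ≅ Z
Ȟ^2 = (0 − 0) − 0 = 0, so Ȟ^2 ≅ 0

Ȟ^0 = Z,  Ȟ^1 = Z,  Ȟ^2 = 0


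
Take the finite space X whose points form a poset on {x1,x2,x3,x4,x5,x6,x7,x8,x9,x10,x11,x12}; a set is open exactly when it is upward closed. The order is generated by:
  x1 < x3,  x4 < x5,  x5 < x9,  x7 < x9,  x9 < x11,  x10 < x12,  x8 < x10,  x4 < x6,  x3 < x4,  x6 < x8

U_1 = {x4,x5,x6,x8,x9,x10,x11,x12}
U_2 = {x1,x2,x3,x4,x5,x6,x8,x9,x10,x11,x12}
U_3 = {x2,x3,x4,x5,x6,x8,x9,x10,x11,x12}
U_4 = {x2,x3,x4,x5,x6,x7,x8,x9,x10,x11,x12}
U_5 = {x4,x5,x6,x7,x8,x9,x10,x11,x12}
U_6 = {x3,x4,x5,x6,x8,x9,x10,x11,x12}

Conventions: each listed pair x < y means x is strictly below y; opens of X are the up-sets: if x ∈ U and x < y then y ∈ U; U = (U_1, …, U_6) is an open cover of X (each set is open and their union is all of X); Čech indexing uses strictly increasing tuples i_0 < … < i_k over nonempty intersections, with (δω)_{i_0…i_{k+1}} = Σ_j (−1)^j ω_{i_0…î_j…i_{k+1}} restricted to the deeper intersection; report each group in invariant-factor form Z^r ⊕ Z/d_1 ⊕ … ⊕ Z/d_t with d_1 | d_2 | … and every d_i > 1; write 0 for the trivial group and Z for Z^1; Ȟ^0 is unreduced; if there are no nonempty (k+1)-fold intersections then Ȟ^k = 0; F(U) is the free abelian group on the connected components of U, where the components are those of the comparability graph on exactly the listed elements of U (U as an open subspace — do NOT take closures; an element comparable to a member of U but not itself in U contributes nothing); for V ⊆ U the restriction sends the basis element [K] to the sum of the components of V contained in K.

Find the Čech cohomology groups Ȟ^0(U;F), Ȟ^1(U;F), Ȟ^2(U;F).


Ȟ^0 = Z^2, Ȟ^1 = 0, Ȟ^2 = 0

cover nerve:
  U12={x4,x5,x6,x8,x9,x10,x11,x12} U13={x4,x5,x6,x8,x9,x10,x11,x12} U14={x4,x5,x6,x8,x9,x10,x11,x12} U15={x4,x5,x6,x8,x9,x10,x11,x12} U16={x4,x5,x6,x8,x9,x10,x11,x12} U23={x2,x3,x4,x5,x6,x8,x9,x10,x11,x12} U24={x2,x3,x4,x5,x6,x8,x9,x10,x11,x12} U25={x4,x5,x6,x8,x9,x10,x11,x12} U26={x3,x4,x5,x6,x8,x9,x10,x11,x12} U34={x2,x3,x4,x5,x6,x8,x9,x10,x11,x12} U35={x4,x5,x6,x8,x9,x10,x11,x12} U36={x3,x4,x5,x6,x8,x9,x10,x11,x12} U45={x4,x5,x6,x7,x8,x9,x10,x11,x12} U46={x3,x4,x5,x6,x8,x9,x10,x11,x12} U56={x4,x5,x6,x8,x9,x10,x11,x12}
  U123={x4,x5,x6,x8,x9,x10,x11,x12} U124={x4,x5,x6,x8,x9,x10,x11,x12} U125={x4,x5,x6,x8,x9,x10,x11,x12} U126={x4,x5,x6,x8,x9,x10,x11,x12} U134={x4,x5,x6,x8,x9,x10,x11,x12} U135={x4,x5,x6,x8,x9,x10,x11,x12} U136={x4,x5,x6,x8,x9,x10,x11,x12} U145={x4,x5,x6,x8,x9,x10,x11,x12} U146={x4,x5,x6,x8,x9,x10,x11,x12} U156={x4,x5,x6,x8,x9,x10,x11,x12} U234={x2,x3,x4,x5,x6,x8,x9,x10,x11,x12} U235={x4,x5,x6,x8,x9,x10,x11,x12} U236={x3,x4,x5,x6,x8,x9,x10,x11,x12} U245={x4,x5,x6,x8,x9,x10,x11,x12} U246={x3,x4,x5,x6,x8,x9,x10,x11,x12} U256={x4,x5,x6,x8,x9,x10,x11,x12} U345={x4,x5,x6,x8,x9,x10,x11,x12} U346={x3,x4,x5,x6,x8,x9,x10,x11,x12} U356={x4,x5,x6,x8,x9,x10,x11,x12} U456={x4,x5,x6,x8,x9,x10,x11,x12}
  U1234={x4,x5,x6,x8,x9,x10,x11,x12} U1235={x4,x5,x6,x8,x9,x10,x11,x12} U1236={x4,x5,x6,x8,x9,x10,x11,x12} U1245={x4,x5,x6,x8,x9,x10,x11,x12} U1246={x4,x5,x6,x8,x9,x10,x11,x12} U1256={x4,x5,x6,x8,x9,x10,x11,x12} U1345={x4,x5,x6,x8,x9,x10,x11,x12} U1346={x4,x5,x6,x8,x9,x10,x11,x12} U1356={x4,x5,x6,x8,x9,x10,x11,x12} U1456={x4,x5,x6,x8,x9,x10,x11,x12} U2345={x4,x5,x6,x8,x9,x10,x11,x12} U2346={x3,x4,x5,x6,x8,x9,x10,x11,x12} U2356={x4,x5,x6,x8,x9,x10,x11,x12} U2456={x4,x5,x6,x8,x9,x10,x11,x12} U3456={x4,x5,x6,x8,x9,x10,x11,x12}
  U12345={x4,x5,x6,x8,x9,x10,x11,x12} U12346={x4,x5,x6,x8,x9,x10,x11,x12} U12356={x4,x5,x6,x8,x9,x10,x11,x12} U12456={x4,x5,x6,x8,x9,x10,x11,x12} U13456={x4,x5,x6,x8,x9,x10,x11,x12} U23456={x4,x5,x6,x8,x9,x10,x11,x12}
  U123456={x4,x5,x6,x8,x9,x10,x11,x12}
components per intersection:
  U1: {x4,x5,x6,x8,x9,x10,x11,x12}
  U2: {x1,x3,x4,x5,x6,x8,x9,x10,x11,x12} {x2}
  U3: {x2} {x3,x4,x5,x6,x8,x9,x10,x11,x12}
  U4: {x2} {x3,x4,x5,x6,x7,x8,x9,x10,x11,x12}
  U5: {x4,x5,x6,x7,x8,x9,x10,x11,x12}
  U6: {x3,x4,x5,x6,x8,x9,x10,x11,x12}
  U12: {x4,x5,x6,x8,x9,x10,x11,x12}
  U13: {x4,x5,x6,x8,x9,x10,x11,x12}
  U14: {x4,x5,x6,x8,x9,x10,x11,x12}
  U15: {x4,x5,x6,x8,x9,x10,x11,x12}
  U16: {x4,x5,x6,x8,x9,x10,x11,x12}
  U23: {x2} {x3,x4,x5,x6,x8,x9,x10,x11,x12}
  U24: {x2} {x3,x4,x5,x6,x8,x9,x10,x11,x12}
  U25: {x4,x5,x6,x8,x9,x10,x11,x12}
  U26: {x3,x4,x5,x6,x8,x9,x10,x11,x12}
  U34: {x2} {x3,x4,x5,x6,x8,x9,x10,x11,x12}
  U35: {x4,x5,x6,x8,x9,x10,x11,x12}
  U36: {x3,x4,x5,x6,x8,x9,x10,x11,x12}
  U45: {x4,x5,x6,x7,x8,x9,x10,x11,x12}
  U46: {x3,x4,x5,x6,x8,x9,x10,x11,x12}
  U56: {x4,x5,x6,x8,x9,x10,x11,x12}
  U123: {x4,x5,x6,x8,x9,x10,x11,x12}
  U124: {x4,x5,x6,x8,x9,x10,x11,x12}
  U125: {x4,x5,x6,x8,x9,x10,x11,x12}
  U126: {x4,x5,x6,x8,x9,x10,x11,x12}
  U134: {x4,x5,x6,x8,x9,x10,x11,x12}
  U135: {x4,x5,x6,x8,x9,x10,x11,x12}
  U136: {x4,x5,x6,x8,x9,x10,x11,x12}
  U145: {x4,x5,x6,x8,x9,x10,x11,x12}
  U146: {x4,x5,x6,x8,x9,x10,x11,x12}
  U156: {x4,x5,x6,x8,x9,x10,x11,x12}
  U234: {x2} {x3,x4,x5,x6,x8,x9,x10,x11,x12}
  U235: {x4,x5,x6,x8,x9,x10,x11,x12}
  U236: {x3,x4,x5,x6,x8,x9,x10,x11,x12}
  U245: {x4,x5,x6,x8,x9,x10,x11,x12}
  U246: {x3,x4,x5,x6,x8,x9,x10,x11,x12}
  U256: {x4,x5,x6,x8,x9,x10,x11,x12}
  U345: {x4,x5,x6,x8,x9,x10,x11,x12}
  U346: {x3,x4,x5,x6,x8,x9,x10,x11,x12}
  U356: {x4,x5,x6,x8,x9,x10,x11,x12}
  U456: {x4,x5,x6,x8,x9,x10,x11,x12}
  U1234: {x4,x5,x6,x8,x9,x10,x11,x12}
  U1235: {x4,x5,x6,x8,x9,x10,x11,x12}
  U1236: {x4,x5,x6,x8,x9,x10,x11,x12}
  U1245: {x4,x5,x6,x8,x9,x10,x11,x12}
  U1246: {x4,x5,x6,x8,x9,x10,x11,x12}
  U1256: {x4,x5,x6,x8,x9,x10,x11,x12}
  U1345: {x4,x5,x6,x8,x9,x10,x11,x12}
  U1346: {x4,x5,x6,x8,x9,x10,x11,x12}
  U1356: {x4,x5,x6,x8,x9,x10,x11,x12}
  U1456: {x4,x5,x6,x8,x9,x10,x11,x12}
  U2345: {x4,x5,x6,x8,x9,x10,x11,x12}
  U2346: {x3,x4,x5,x6,x8,x9,x10,x11,x12}
  U2356: {x4,x5,x6,x8,x9,x10,x11,x12}
  U2456: {x4,x5,x6,x8,x9,x10,x11,x12}
  U3456: {x4,x5,x6,x8,x9,x10,x11,x12}
  U12345: {x4,x5,x6,x8,x9,x10,x11,x12}
  U12346: {x4,x5,x6,x8,x9,x10,x11,x12}
  U12356: {x4,x5,x6,x8,x9,x10,x11,x12}
  U12456: {x4,x5,x6,x8,x9,x10,x11,x12}
  U13456: {x4,x5,x6,x8,x9,x10,x11,x12}
  U23456: {x4,x5,x6,x8,x9,x10,x11,x12}
  U123456: {x4,x5,x6,x8,x9,x10,x11,x12}
C dims 9,18,21,15; δ0: rk 7, SNF 1^7; δ1: rk 11, SNF 1^11; δ2: rk 10, SNF 1^10
Ȟ^0: (9−7)−0=2 ⇒ Z^2
Ȟ^1: (18−11)−7=0 ⇒ 0
Ȟ^2: (21−10)−11=0 ⇒ 0


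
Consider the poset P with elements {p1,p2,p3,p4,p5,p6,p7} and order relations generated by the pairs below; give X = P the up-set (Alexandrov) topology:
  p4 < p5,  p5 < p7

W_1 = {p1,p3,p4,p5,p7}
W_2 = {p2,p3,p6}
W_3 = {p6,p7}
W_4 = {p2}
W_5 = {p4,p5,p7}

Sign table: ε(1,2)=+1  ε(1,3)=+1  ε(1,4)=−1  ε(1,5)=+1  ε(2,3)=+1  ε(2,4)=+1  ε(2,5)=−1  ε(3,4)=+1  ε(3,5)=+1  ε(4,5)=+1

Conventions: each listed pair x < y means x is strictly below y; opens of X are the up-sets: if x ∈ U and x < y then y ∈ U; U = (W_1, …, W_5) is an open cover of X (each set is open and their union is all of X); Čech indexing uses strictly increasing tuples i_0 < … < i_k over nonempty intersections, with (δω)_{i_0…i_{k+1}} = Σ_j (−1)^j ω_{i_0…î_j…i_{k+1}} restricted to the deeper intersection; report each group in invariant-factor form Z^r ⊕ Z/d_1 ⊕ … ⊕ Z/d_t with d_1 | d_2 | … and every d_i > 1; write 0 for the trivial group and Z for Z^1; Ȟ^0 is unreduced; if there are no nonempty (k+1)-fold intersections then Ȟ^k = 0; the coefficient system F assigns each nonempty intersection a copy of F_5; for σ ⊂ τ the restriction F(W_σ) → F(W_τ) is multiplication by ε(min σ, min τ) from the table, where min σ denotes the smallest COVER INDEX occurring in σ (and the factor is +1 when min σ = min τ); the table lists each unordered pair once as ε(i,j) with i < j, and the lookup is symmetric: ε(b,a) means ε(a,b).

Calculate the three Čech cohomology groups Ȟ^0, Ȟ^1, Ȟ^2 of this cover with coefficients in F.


Ȟ^0 = Z/5, Ȟ^1 = Z/5, Ȟ^2 = 0

nonempty overlaps:
  W12={p3} W13={p7} W15={p4,p5,p7} W23={p6} W24={p2} W35={p7}
  W135={p7}
C dims 5,6,1; δ0: rk_F5 4; δ1: rk_F5 1
degree 0: 5−4−0 = 1 → Ȟ^0 ≅ Z/5
degree 1: 6−1−4 = 1 → Ȟ^1 ≅ Z/5
degree 2: 1−0−1 = 0 → Ȟ^2 ≅ 0


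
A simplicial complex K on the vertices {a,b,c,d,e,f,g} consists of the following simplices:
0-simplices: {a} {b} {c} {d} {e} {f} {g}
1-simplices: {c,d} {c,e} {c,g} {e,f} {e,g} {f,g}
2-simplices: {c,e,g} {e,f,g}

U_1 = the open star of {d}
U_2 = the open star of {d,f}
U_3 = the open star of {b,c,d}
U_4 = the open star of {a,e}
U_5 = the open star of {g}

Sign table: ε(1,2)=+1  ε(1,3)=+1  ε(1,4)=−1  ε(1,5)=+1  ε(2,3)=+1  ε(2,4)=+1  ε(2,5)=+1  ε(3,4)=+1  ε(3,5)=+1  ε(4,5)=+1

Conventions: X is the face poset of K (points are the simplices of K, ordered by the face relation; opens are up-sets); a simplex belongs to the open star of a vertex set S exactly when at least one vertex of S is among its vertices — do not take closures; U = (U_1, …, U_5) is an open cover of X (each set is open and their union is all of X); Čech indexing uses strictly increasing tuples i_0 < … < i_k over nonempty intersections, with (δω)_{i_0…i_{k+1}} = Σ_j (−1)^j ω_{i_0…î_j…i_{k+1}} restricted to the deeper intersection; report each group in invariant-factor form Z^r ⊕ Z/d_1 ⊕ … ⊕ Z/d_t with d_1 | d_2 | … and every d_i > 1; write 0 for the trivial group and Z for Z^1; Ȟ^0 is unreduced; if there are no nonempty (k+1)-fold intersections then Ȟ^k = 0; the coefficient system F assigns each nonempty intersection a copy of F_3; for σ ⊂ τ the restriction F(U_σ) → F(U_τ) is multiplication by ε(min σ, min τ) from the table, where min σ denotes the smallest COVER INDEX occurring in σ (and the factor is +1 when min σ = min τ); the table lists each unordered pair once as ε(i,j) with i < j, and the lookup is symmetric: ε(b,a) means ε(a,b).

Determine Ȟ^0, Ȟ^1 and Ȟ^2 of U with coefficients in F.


nerve simplices:
  U1={{d},{c,d}} U2={{d},{f},{c,d},{e,f},{f,g},{e,f,g}} U3={{b},{c},{d},{c,d},{c,e},{c,g},{c,e,g}} U4={{a},{e},{c,e},{e,f},{e,g},{c,e,g},{e,f,g}} U5={{g},{c,g},{e,g},{f,g},{c,e,g},{e,f,g}}
  U12={{d},{c,d}} U13={{d},{c,d}} U23={{d},{c,d}} U24={{e,f},{e,f,g}} U25={{f,g},{e,f,g}} U34={{c,e},{c,e,g}} U35={{c,g},{c,e,g}} U45={{e,g},{c,e,g},{e,f,g}}
  U123={{d},{c,d}} U245={{e,f,g}} U345={{c,e,g}}
C dims 5,8,3; δ0: rk_F3 4; δ1: rk_F3 3
degree 0: 5−4−0 = 1 → Ȟ^0 ≅ Z/3
degree 1: 8−3−4 = 1 → Ȟ^1 ≅ Z/3
degree 2: 3−0−3 = 0 → Ȟ^2 ≅ 0

Ȟ^0 ≅ Z/3; Ȟ^1 ≅ Z/3; Ȟ^2 ≅ 0


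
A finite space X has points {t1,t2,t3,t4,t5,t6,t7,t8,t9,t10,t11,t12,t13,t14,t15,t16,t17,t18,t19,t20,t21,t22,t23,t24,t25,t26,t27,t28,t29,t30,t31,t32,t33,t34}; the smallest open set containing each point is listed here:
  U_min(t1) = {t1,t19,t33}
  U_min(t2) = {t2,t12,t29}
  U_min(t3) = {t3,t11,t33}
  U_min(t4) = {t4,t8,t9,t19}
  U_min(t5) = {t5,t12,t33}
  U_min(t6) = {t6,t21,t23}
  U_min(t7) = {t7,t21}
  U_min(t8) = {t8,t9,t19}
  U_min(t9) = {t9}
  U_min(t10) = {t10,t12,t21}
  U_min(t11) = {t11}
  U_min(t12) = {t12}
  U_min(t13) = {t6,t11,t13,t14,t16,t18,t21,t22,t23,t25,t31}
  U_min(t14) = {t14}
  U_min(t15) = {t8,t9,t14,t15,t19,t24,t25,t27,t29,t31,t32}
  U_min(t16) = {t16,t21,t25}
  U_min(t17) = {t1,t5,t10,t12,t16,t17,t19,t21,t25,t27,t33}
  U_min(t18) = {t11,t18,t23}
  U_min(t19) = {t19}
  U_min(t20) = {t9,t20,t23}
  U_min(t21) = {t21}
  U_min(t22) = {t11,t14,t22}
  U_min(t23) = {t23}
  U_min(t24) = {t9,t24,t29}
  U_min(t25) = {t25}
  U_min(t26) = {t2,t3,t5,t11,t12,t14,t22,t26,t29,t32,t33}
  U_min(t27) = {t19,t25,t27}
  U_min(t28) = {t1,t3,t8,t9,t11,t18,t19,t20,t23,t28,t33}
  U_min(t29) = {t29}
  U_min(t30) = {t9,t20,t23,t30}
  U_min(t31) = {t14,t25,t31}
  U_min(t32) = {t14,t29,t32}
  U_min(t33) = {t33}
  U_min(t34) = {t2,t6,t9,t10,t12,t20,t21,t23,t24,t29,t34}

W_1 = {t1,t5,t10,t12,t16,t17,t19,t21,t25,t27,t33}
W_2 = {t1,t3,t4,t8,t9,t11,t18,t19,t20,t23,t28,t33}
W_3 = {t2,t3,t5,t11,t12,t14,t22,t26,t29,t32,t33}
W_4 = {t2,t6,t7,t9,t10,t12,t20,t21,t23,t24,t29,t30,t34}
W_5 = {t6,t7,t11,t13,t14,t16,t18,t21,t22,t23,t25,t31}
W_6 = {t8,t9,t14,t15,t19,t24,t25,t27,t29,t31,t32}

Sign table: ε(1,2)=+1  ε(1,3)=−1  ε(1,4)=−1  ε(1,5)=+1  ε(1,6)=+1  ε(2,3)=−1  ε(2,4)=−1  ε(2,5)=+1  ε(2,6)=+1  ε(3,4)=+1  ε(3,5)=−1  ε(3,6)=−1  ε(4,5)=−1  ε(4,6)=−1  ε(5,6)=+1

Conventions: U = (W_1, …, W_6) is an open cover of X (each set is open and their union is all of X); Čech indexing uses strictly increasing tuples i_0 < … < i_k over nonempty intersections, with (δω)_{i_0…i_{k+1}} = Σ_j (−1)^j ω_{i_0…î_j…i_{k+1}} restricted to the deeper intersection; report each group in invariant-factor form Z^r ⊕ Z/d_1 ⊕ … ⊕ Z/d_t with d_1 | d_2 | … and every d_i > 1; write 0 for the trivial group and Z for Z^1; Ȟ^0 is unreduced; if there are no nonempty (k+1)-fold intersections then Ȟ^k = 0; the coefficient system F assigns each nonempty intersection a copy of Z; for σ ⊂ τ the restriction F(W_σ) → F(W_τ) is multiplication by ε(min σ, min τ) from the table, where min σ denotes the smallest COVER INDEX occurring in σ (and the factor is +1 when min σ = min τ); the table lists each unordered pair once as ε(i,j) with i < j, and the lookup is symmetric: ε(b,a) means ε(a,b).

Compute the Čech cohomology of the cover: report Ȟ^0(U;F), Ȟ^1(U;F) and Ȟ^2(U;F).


Ȟ^0(U;F) ≅ Z,  Ȟ^1(U;F) ≅ 0,  Ȟ^2(U;F) ≅ Z/2

cover nerve:
  W12={t1,t19,t33} W13={t5,t12,t33} W14={t10,t12,t21} W15={t16,t21,t25} W16={t19,t25,t27} W23={t3,t11,t33} W24={t9,t20,t23} W25={t11,t18,t23} W26={t8,t9,t19} W34={t2,t12,t29} W35={t11,t14,t22} W36={t14,t29,t32} W45={t6,t7,t21,t23} W46={t9,t24,t29} W56={t14,t25,t31}
  W123={t33} W126={t19} W134={t12} W145={t21} W156={t25} W235={t11} W245={t23} W246={t9} W346={t29} W356={t14}
C dims 6,15,10; δ0: rk 5, SNF 1^5; δ1: rk 10, SNF 1^9·2
Ȟ^0: (6−5)−0=1 ⇒ Z
Ȟ^1: (15−10)−5=0 ⇒ 0
Ȟ^2: (10−0)−10=0 plus torsion [2] ⇒ Z/2


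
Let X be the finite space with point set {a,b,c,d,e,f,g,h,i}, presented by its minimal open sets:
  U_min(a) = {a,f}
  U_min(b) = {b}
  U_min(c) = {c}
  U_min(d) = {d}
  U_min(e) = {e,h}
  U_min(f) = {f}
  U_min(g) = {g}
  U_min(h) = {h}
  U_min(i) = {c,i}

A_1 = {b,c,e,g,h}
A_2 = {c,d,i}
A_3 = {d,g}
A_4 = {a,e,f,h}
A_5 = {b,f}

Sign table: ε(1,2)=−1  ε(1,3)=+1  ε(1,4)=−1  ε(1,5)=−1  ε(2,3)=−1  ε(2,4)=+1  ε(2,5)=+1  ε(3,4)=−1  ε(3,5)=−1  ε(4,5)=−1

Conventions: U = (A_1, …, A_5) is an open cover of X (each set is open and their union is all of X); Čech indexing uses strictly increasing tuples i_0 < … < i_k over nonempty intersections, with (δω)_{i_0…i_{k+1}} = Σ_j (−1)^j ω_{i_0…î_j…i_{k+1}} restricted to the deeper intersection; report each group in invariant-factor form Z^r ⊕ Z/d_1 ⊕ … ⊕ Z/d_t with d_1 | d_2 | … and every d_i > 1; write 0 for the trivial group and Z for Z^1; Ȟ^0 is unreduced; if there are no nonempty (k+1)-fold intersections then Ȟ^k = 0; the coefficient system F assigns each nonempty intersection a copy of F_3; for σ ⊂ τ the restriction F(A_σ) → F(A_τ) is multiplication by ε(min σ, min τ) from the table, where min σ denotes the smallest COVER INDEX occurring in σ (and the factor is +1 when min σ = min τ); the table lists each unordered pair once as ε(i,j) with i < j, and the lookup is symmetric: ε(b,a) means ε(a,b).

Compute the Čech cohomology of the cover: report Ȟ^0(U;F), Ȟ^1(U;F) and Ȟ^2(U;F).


nonempty intersections:
  A12={c} A13={g} A14={e,h} A15={b} A23={d} A45={f}
C dims 5,6; δ0: rk_F3 5
Ȟ^0: (5−5)−0=0 ⇒ 0
Ȟ^1: (6−0)−5=1 ⇒ Z/3
Ȟ^2: (0−0)−0=0 ⇒ 0

Ȟ^0 = 0, Ȟ^1 = Z/3, Ȟ^2 = 0


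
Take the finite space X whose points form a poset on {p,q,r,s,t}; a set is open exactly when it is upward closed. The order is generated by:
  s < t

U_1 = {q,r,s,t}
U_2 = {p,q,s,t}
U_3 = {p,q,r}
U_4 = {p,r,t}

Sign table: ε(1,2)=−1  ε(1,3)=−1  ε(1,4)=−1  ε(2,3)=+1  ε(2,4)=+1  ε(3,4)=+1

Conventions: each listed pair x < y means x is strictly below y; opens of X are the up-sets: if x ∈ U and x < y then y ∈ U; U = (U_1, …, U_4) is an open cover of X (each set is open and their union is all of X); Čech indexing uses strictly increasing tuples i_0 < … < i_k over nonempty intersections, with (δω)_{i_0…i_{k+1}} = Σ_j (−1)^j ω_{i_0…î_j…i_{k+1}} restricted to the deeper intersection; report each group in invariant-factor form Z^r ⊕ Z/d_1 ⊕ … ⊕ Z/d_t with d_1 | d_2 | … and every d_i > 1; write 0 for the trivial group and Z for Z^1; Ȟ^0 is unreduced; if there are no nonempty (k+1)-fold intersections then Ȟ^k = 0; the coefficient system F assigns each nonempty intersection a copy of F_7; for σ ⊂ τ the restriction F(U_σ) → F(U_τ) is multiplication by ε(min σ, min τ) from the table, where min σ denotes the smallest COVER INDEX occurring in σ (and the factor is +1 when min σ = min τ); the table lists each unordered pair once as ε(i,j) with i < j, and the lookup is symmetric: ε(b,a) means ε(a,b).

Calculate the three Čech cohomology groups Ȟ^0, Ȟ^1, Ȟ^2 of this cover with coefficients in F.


Ȟ^0 ≅ Z/7, Ȟ^1 ≅ 0, Ȟ^2 ≅ Z/7

nerve simplices:
  U12={q,s,t} U13={q,r} U14={r,t} U23={p,q} U24={p,t} U34={p,r}
  U123={q} U124={t} U134={r} U234={p}
C dims 4,6,4; δ0: rk_F7 3; δ1: rk_F7 3
degree 0: 4−3−0 = 1 → Ȟ^0 ≅ Z/7
degree 1: 6−3−3 = 0 → Ȟ^1 ≅ 0
degree 2: 4−0−3 = 1 → Ȟ^2 ≅ Z/7


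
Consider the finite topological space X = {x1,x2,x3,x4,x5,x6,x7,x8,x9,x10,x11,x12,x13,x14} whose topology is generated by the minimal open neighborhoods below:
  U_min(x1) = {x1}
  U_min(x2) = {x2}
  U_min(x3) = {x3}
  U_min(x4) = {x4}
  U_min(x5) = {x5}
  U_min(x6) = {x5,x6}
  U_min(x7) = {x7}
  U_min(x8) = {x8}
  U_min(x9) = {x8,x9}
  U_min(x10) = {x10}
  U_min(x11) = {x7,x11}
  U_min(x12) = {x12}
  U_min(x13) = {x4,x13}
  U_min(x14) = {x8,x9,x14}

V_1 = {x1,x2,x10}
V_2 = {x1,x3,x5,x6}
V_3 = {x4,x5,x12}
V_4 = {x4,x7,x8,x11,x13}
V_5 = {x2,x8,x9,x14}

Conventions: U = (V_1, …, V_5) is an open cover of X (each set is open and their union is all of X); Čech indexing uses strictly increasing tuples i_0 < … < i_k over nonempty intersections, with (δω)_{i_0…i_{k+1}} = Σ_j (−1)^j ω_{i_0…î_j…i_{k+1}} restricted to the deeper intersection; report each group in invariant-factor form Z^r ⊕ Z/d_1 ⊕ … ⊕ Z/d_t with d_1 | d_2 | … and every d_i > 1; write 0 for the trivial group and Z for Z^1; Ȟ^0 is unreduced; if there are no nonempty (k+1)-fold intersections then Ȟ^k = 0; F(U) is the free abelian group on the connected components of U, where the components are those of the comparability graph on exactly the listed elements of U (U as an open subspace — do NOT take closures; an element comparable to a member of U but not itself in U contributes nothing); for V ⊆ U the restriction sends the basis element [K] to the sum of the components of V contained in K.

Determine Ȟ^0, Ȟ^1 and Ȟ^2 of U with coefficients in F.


Ȟ^0 = Z^9, Ȟ^1 = 0, Ȟ^2 = 0

nonempty intersections:
  V12={x1} V15={x2} V23={x5} V34={x4} V45={x8}
components per intersection:
  V1: {x1} {x2} {x10}
  V2: {x1} {x3} {x5,x6}
  V3: {x4} {x5} {x12}
  V4: {x4,x13} {x7,x11} {x8}
  V5: {x2} {x8,x9,x14}
  V12: {x1}
  V15: {x2}
  V23: {x5}
  V34: {x4}
  V45: {x8}
C dims 14,5; δ0: rk 5, SNF 1^5
Ȟ^0: (14−5)−0=9 ⇒ Z^9
Ȟ^1: (5−0)−5=0 ⇒ 0
Ȟ^2: (0−0)−0=0 ⇒ 0


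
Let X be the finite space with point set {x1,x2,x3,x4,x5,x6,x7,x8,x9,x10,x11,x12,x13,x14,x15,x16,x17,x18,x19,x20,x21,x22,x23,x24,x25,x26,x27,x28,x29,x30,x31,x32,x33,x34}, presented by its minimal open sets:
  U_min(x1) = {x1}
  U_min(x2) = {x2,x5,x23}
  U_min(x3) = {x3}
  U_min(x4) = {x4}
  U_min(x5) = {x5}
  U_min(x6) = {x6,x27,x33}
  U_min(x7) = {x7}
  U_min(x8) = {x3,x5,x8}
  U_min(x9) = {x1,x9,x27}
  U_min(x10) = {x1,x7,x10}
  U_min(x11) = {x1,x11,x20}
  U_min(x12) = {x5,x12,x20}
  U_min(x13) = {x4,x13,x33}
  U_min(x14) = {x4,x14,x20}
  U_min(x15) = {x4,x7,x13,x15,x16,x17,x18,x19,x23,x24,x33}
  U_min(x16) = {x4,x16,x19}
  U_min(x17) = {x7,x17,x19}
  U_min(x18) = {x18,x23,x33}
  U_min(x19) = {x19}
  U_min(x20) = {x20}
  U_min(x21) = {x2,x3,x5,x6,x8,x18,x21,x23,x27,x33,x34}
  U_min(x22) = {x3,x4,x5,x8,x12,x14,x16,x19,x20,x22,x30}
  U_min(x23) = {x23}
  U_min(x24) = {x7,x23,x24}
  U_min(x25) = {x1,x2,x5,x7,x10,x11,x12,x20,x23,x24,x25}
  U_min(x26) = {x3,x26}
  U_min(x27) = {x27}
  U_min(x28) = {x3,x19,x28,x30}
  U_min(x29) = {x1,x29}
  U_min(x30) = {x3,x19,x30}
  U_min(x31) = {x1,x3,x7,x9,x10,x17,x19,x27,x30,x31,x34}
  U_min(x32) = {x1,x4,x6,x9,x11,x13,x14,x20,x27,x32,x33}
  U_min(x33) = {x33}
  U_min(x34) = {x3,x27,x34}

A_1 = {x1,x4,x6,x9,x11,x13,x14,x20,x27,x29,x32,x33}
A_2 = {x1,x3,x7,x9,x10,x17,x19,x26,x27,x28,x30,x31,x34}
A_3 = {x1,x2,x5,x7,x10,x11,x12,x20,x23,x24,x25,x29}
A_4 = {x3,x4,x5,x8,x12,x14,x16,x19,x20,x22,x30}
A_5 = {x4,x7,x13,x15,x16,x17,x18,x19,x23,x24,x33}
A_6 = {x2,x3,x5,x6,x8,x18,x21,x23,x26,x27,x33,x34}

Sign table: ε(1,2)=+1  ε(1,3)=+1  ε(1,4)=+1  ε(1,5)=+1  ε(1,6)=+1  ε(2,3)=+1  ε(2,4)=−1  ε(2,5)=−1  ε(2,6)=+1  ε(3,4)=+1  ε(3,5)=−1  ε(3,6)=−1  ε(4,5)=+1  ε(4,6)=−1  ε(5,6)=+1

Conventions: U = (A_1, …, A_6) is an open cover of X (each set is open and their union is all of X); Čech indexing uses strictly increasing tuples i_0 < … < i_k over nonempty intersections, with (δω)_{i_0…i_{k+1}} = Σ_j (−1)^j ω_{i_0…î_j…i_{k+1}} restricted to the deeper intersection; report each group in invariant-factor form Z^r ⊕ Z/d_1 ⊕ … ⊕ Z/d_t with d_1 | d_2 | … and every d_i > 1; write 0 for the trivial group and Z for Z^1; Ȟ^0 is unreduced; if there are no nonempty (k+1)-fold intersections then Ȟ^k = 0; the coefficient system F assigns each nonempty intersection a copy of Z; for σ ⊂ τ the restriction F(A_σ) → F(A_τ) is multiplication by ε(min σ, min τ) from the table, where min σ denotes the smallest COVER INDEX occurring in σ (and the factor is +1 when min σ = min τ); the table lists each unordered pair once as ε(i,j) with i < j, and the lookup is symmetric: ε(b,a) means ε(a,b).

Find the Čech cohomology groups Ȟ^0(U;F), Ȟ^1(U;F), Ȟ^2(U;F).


cover nerve:
  A12={x1,x9,x27} A13={x1,x11,x20,x29} A14={x4,x14,x20} A15={x4,x13,x33} A16={x6,x27,x33} A23={x1,x7,x10} A24={x3,x19,x30} A25={x7,x17,x19} A26={x3,x26,x27,x34} A34={x5,x12,x20} A35={x7,x23,x24} A36={x2,x5,x23} A45={x4,x16,x19} A46={x3,x5,x8} A56={x18,x23,x33}
  A123={x1} A126={x27} A134={x20} A145={x4} A156={x33} A235={x7} A245={x19} A246={x3} A346={x5} A356={x23}
C dims 6,15,10; δ0: rk 6, SNF 1^5·2; δ1: rk 9, SNF 1^9
Ȟ^0: (6−6)−0=0 ⇒ 0
Ȟ^1: (15−9)−6=0 plus torsion [2] ⇒ Z/2
Ȟ^2: (10−0)−9=1 ⇒ Z

Ȟ^0 ≅ 0, Ȟ^1 ≅ Z/2 and Ȟ^2 ≅ Z


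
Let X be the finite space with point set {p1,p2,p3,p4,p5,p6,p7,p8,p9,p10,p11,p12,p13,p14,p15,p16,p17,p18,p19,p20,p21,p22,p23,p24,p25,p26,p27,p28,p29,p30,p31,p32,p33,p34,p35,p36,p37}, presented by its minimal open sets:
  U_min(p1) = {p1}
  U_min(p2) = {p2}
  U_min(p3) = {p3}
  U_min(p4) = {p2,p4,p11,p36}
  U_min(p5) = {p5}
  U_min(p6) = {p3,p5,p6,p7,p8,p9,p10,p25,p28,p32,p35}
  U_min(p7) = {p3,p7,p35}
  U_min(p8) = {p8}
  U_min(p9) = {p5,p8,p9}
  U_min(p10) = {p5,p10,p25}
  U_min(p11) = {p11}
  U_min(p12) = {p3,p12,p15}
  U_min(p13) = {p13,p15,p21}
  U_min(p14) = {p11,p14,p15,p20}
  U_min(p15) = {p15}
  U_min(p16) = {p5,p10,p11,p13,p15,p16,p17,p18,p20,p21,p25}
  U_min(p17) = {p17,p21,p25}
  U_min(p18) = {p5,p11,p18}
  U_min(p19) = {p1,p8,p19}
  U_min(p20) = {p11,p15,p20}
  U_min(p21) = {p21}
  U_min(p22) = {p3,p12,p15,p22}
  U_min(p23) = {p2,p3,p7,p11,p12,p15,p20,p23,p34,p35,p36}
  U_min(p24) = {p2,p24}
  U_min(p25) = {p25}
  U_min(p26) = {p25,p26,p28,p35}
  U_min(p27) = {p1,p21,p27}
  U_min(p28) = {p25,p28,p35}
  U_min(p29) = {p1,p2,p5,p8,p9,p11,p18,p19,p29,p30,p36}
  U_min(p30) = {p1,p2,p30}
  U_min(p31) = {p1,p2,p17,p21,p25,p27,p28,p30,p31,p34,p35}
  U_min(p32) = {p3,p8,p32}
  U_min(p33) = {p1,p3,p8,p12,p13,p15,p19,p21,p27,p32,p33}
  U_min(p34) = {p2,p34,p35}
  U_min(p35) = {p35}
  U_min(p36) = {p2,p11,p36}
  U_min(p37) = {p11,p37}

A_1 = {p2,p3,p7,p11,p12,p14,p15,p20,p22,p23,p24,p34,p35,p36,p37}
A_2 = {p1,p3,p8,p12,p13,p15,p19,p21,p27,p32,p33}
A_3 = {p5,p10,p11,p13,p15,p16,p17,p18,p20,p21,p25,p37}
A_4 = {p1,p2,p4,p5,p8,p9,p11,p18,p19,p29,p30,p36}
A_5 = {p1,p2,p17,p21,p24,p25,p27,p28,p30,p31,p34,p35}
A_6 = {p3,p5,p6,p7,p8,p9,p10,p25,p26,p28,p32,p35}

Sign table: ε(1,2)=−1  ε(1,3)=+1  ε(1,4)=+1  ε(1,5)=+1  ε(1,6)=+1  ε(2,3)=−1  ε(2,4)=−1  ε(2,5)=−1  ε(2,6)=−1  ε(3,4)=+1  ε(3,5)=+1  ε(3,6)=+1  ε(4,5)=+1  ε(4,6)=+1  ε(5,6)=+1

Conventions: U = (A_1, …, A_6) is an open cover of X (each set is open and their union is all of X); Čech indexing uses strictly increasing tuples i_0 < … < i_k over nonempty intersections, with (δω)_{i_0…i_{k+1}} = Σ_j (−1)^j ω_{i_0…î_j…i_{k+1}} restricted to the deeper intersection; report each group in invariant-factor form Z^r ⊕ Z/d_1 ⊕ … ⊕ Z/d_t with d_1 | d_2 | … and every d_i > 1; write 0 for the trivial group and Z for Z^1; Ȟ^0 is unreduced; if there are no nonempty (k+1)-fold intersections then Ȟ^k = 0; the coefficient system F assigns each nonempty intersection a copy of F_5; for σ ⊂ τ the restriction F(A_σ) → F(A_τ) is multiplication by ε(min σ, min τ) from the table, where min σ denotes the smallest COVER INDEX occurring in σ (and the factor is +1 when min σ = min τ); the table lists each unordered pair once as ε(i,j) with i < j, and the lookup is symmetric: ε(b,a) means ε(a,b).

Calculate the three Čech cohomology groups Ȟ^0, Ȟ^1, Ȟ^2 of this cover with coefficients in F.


intersection data:
  A12={p3,p12,p15} A13={p11,p15,p20,p37} A14={p2,p11,p36} A15={p2,p24,p34,p35} A16={p3,p7,p35} A23={p13,p15,p21} A24={p1,p8,p19} A25={p1,p21,p27} A26={p3,p8,p32} A34={p5,p11,p18} A35={p17,p21,p25} A36={p5,p10,p25} A45={p1,p2,p30} A46={p5,p8,p9} A56={p25,p28,p35}
  A123={p15} A126={p3} A134={p11} A145={p2} A156={p35} A235={p21} A245={p1} A246={p8} A346={p5} A356={p25}
C dims 6,15,10; δ0: rk_F5 5; δ1: rk_F5 10
Ȟ^0 = (6 − 5) − 0 = 1, so Ȟ^0 ≅ Z/5
Ȟ^1 = (15 − 10) − 5 = 0, so Ȟ^1 ≅ 0
Ȟ^2 = (10 − 0) − 10 = 0, so Ȟ^2 ≅ 0

Ȟ^0 = Z/5,  Ȟ^1 = 0,  Ȟ^2 = 0


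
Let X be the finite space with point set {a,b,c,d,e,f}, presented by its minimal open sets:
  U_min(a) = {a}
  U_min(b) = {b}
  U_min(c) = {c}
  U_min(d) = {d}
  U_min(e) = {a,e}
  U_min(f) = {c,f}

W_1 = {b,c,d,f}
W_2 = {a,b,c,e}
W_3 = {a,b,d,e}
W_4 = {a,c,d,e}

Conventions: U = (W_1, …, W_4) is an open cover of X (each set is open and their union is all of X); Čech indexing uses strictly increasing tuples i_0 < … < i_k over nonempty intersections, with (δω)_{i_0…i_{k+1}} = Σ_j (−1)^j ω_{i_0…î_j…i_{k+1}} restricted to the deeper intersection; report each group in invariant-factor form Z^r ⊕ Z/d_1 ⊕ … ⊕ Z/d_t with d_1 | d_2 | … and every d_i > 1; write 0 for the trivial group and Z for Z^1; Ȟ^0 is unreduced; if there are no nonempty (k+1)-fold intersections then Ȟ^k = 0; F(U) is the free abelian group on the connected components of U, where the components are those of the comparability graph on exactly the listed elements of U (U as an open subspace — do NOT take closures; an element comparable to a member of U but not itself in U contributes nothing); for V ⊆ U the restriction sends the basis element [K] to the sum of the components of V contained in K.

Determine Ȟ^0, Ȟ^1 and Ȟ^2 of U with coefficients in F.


Ȟ^0(U;F) ≅ Z^4, Ȟ^1(U;F) ≅ 0 and Ȟ^2(U;F) ≅ 0

nerve simplices:
  W12={b,c} W13={b,d} W14={c,d} W23={a,b,e} W24={a,c,e} W34={a,d,e}
  W123={b} W124={c} W134={d} W234={a,e}
components per intersection:
  W1: {b} {c,f} {d}
  W2: {a,e} {b} {c}
  W3: {a,e} {b} {d}
  W4: {a,e} {c} {d}
  W12: {b} {c}
  W13: {b} {d}
  W14: {c} {d}
  W23: {a,e} {b}
  W24: {a,e} {c}
  W34: {a,e} {d}
  W123: {b}
  W124: {c}
  W134: {d}
  W234: {a,e}
C dims 12,12,4; δ0: rk 8, SNF 1^8; δ1: rk 4, SNF 1^4
degree 0: 12−8−0 = 4 → Ȟ^0 ≅ Z^4
degree 1: 12−4−8 = 0 → Ȟ^1 ≅ 0
degree 2: 4−0−4 = 0 → Ȟ^2 ≅ 0


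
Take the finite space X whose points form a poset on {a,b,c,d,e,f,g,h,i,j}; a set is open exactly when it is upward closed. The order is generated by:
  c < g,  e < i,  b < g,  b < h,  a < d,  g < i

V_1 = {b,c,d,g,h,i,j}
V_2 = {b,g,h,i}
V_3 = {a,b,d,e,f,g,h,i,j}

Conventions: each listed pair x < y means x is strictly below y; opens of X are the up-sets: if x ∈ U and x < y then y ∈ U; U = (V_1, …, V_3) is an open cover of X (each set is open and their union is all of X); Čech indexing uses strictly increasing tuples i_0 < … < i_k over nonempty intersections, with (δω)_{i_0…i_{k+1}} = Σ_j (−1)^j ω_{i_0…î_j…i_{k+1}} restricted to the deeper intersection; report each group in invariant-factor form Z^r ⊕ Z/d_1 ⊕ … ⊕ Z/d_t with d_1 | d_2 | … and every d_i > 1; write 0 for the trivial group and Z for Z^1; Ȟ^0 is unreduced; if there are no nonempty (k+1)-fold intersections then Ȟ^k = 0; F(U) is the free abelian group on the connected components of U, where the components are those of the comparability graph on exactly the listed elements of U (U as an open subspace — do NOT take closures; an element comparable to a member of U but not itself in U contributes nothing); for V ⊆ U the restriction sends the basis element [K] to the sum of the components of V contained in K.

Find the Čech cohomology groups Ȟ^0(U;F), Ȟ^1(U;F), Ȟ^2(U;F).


Ȟ^0 ≅ Z^4; Ȟ^1 ≅ 0; Ȟ^2 ≅ 0

intersection data:
  V12={b,g,h,i} V13={b,d,g,h,i,j} V23={b,g,h,i}
  V123={b,g,h,i}
components per intersection:
  V1: {b,c,g,h,i} {d} {j}
  V2: {b,g,h,i}
  V3: {a,d} {b,e,g,h,i} {f} {j}
  V12: {b,g,h,i}
  V13: {b,g,h,i} {d} {j}
  V23: {b,g,h,i}
  V123: {b,g,h,i}
C dims 8,5,1; δ0: rk 4, SNF 1^4; δ1: rk 1, SNF 1^1
Ȟ^0 = (8 − 4) − 0 = 4, so Ȟ^0 ≅ Z^4
Ȟ^1 = (5 − 1) − 4 = 0, so Ȟ^1 ≅ 0
Ȟ^2 = (1 − 0) − 1 = 0, so Ȟ^2 ≅ 0


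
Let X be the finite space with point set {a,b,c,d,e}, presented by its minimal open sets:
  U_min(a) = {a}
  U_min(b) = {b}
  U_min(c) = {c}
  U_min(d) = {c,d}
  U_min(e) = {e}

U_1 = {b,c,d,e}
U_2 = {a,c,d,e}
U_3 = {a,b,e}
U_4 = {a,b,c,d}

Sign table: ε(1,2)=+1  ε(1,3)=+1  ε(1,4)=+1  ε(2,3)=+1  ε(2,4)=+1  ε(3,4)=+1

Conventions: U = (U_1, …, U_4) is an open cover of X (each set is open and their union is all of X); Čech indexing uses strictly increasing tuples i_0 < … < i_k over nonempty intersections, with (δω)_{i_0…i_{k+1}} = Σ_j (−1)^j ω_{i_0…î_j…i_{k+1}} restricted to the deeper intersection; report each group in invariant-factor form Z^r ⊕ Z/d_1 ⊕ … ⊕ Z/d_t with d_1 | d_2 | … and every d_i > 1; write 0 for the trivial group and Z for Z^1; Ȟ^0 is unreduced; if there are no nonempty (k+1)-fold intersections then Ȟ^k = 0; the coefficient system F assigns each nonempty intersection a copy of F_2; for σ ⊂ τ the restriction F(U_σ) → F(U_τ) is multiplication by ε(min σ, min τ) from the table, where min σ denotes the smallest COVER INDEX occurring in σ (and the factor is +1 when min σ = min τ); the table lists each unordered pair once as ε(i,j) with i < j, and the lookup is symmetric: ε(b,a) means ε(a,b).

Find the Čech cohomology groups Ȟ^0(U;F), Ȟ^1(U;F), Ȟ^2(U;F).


nerve simplices:
  U12={c,d,e} U13={b,e} U14={b,c,d} U23={a,e} U24={a,c,d} U34={a,b}
  U123={e} U124={c,d} U134={b} U234={a}
C dims 4,6,4; δ0: rk_F2 3; δ1: rk_F2 3
degree 0: 4−3−0 = 1 → Ȟ^0 ≅ Z/2
degree 1: 6−3−3 = 0 → Ȟ^1 ≅ 0
degree 2: 4−0−3 = 1 → Ȟ^2 ≅ Z/2

Ȟ^0 = Z/2,  Ȟ^1 = 0,  Ȟ^2 = Z/2


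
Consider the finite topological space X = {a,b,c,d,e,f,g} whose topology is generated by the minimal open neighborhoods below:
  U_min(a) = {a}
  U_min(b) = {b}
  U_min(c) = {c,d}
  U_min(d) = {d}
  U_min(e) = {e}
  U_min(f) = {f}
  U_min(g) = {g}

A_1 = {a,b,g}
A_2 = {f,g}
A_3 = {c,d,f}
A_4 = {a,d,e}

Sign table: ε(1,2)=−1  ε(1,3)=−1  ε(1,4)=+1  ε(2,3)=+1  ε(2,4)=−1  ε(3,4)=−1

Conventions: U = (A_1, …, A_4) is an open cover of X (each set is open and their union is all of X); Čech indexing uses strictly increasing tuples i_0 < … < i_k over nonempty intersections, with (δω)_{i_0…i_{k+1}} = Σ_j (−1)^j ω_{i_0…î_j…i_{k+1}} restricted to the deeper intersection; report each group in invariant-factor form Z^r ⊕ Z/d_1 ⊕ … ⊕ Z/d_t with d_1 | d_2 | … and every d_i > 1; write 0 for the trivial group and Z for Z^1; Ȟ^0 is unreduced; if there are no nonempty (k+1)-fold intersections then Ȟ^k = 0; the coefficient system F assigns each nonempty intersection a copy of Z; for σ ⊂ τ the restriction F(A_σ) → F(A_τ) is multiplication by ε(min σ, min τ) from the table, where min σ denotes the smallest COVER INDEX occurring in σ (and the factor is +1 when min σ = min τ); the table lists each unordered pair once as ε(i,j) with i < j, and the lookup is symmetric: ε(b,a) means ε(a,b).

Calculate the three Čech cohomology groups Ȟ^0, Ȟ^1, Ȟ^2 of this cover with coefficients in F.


Ȟ^0 = Z; Ȟ^1 = Z; Ȟ^2 = 0

nonempty intersections:
  A12={g} A14={a} A23={f} A34={d}
C dims 4,4; δ0: rk 3, SNF 1^3
Ȟ^0: (4−3)−0=1 ⇒ Z
Ȟ^1: (4−0)−3=1 ⇒ Z
Ȟ^2: (0−0)−0=0 ⇒ 0


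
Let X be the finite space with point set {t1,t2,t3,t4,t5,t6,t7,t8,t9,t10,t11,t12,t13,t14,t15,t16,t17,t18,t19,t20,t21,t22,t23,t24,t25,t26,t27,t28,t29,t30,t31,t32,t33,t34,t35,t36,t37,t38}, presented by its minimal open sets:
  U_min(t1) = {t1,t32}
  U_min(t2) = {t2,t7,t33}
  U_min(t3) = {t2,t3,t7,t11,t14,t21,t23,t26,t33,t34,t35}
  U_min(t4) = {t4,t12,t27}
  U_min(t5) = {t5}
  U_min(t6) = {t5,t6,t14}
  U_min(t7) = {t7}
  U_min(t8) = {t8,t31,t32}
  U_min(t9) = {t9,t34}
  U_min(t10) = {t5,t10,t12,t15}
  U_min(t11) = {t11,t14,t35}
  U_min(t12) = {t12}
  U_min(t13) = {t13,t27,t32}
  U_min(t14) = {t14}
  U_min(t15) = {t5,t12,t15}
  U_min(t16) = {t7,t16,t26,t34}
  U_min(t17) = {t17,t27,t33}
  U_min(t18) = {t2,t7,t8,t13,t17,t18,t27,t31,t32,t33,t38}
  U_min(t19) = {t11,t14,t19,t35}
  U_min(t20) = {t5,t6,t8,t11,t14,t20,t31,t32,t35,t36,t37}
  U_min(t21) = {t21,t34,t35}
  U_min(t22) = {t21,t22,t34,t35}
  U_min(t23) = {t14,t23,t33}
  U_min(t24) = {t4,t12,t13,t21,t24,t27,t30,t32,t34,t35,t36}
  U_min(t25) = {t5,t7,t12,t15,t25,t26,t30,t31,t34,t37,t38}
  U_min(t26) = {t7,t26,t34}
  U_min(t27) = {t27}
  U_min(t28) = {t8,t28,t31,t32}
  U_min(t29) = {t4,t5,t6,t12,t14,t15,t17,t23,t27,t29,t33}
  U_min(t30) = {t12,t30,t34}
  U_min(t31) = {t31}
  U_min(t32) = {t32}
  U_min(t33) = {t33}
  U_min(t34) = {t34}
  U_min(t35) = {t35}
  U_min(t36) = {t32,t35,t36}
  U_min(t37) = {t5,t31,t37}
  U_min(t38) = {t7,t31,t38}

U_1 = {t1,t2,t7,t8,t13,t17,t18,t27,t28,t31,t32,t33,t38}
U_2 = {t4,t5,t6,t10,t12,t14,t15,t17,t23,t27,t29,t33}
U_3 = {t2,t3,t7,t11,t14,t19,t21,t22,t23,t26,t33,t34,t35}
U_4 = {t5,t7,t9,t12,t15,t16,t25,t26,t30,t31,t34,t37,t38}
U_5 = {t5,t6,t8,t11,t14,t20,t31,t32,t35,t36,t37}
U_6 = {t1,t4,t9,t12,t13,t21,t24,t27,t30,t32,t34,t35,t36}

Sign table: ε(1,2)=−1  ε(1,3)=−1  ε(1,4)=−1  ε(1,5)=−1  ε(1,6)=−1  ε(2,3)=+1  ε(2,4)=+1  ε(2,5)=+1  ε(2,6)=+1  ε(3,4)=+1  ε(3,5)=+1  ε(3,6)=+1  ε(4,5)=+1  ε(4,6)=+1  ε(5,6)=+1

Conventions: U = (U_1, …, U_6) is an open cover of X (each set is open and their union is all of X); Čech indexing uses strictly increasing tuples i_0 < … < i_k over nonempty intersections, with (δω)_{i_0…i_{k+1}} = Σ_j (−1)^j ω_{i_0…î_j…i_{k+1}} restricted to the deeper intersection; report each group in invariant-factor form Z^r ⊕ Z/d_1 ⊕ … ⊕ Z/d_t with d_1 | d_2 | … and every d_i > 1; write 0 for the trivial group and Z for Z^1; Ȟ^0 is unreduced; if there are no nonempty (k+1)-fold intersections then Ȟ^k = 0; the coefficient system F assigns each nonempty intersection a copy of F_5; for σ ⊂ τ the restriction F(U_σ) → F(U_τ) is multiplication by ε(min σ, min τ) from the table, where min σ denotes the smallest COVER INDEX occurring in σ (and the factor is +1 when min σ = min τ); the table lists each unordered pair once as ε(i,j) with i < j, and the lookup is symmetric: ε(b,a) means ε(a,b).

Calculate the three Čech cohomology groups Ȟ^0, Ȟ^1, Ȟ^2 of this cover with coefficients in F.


nerve simplices:
  U12={t17,t27,t33} U13={t2,t7,t33} U14={t7,t31,t38} U15={t8,t31,t32} U16={t1,t13,t27,t32} U23={t14,t23,t33} U24={t5,t12,t15} U25={t5,t6,t14} U26={t4,t12,t27} U34={t7,t26,t34} U35={t11,t14,t35} U36={t21,t34,t35} U45={t5,t31,t37} U46={t9,t12,t30,t34} U56={t32,t35,t36}
  U123={t33} U126={t27} U134={t7} U145={t31} U156={t32} U235={t14} U245={t5} U246={t12} U346={t34} U356={t35}
C dims 6,15,10; δ0: rk_F5 5; δ1: rk_F5 10
degree 0: 6−5−0 = 1 → Ȟ^0 ≅ Z/5
degree 1: 15−10−5 = 0 → Ȟ^1 ≅ 0
degree 2: 10−0−10 = 0 → Ȟ^2 ≅ 0

Ȟ^0 = Z/5, Ȟ^1 = 0, Ȟ^2 = 0


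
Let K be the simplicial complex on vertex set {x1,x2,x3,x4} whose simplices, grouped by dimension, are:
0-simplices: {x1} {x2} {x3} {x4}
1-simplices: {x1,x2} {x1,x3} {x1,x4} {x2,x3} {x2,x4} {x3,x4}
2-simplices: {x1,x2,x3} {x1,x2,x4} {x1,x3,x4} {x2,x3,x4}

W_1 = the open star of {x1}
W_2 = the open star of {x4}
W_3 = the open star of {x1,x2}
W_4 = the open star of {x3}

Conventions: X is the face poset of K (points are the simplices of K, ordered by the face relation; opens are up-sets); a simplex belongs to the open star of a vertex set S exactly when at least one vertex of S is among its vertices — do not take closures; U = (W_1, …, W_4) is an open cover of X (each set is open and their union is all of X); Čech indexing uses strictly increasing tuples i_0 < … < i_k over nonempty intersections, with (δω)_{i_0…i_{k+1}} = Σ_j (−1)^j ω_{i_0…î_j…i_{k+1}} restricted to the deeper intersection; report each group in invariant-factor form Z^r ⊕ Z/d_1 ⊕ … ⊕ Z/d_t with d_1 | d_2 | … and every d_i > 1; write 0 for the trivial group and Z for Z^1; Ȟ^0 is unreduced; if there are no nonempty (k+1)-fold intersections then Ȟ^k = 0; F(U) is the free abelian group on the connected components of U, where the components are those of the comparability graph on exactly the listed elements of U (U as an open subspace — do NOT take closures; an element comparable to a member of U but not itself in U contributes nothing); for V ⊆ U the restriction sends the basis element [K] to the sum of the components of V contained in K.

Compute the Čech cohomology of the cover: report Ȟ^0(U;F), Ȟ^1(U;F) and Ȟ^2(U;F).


nonempty intersections:
  W1={{x1},{x1,x2},{x1,x3},{x1,x4},{x1,x2,x3},{x1,x2,x4},{x1,x3,x4}} W2={{x4},{x1,x4},{x2,x4},{x3,x4},{x1,x2,x4},{x1,x3,x4},{x2,x3,x4}} W3={{x1},{x2},{x1,x2},{x1,x3},{x1,x4},{x2,x3},{x2,x4},{x1,x2,x3},{x1,x2,x4},{x1,x3,x4},{x2,x3,x4}} W4={{x3},{x1,x3},{x2,x3},{x3,x4},{x1,x2,x3},{x1,x3,x4},{x2,x3,x4}}
  W12={{x1,x4},{x1,x2,x4},{x1,x3,x4}} W13={{x1},{x1,x2},{x1,x3},{x1,x4},{x1,x2,x3},{x1,x2,x4},{x1,x3,x4}} W14={{x1,x3},{x1,x2,x3},{x1,x3,x4}} W23={{x1,x4},{x2,x4},{x1,x2,x4},{x1,x3,x4},{x2,x3,x4}} W24={{x3,x4},{x1,x3,x4},{x2,x3,x4}} W34={{x1,x3},{x2,x3},{x1,x2,x3},{x1,x3,x4},{x2,x3,x4}}
  W123={{x1,x4},{x1,x2,x4},{x1,x3,x4}} W124={{x1,x3,x4}} W134={{x1,x3},{x1,x2,x3},{x1,x3,x4}} W234={{x1,x3,x4},{x2,x3,x4}}
  W1234={{x1,x3,x4}}
components per intersection:
  W1: {{x1},{x1,x2},{x1,x3},{x1,x4},{x1,x2,x3},{x1,x2,x4},{x1,x3,x4}}
  W2: {{x4},{x1,x4},{x2,x4},{x3,x4},{x1,x2,x4},{x1,x3,x4},{x2,x3,x4}}
  W3: {{x1},{x2},{x1,x2},{x1,x3},{x1,x4},{x2,x3},{x2,x4},{x1,x2,x3},{x1,x2,x4},{x1,x3,x4},{x2,x3,x4}}
  W4: {{x3},{x1,x3},{x2,x3},{x3,x4},{x1,x2,x3},{x1,x3,x4},{x2,x3,x4}}
  W12: {{x1,x4},{x1,x2,x4},{x1,x3,x4}}
  W13: {{x1},{x1,x2},{x1,x3},{x1,x4},{x1,x2,x3},{x1,x2,x4},{x1,x3,x4}}
  W14: {{x1,x3},{x1,x2,x3},{x1,x3,x4}}
  W23: {{x1,x4},{x2,x4},{x1,x2,x4},{x1,x3,x4},{x2,x3,x4}}
  W24: {{x3,x4},{x1,x3,x4},{x2,x3,x4}}
  W34: {{x1,x3},{x2,x3},{x1,x2,x3},{x1,x3,x4},{x2,x3,x4}}
  W123: {{x1,x4},{x1,x2,x4},{x1,x3,x4}}
  W124: {{x1,x3,x4}}
  W134: {{x1,x3},{x1,x2,x3},{x1,x3,x4}}
  W234: {{x1,x3,x4}} {{x2,x3,x4}}
  W1234: {{x1,x3,x4}}
C dims 4,6,5,1; δ0: rk 3, SNF 1^3; δ1: rk 3, SNF 1^3; δ2: rk 1, SNF 1^1
Ȟ^0: (4−3)−0=1 ⇒ Z
Ȟ^1: (6−3)−3=0 ⇒ 0
Ȟ^2: (5−1)−3=1 ⇒ Z

Ȟ^0 ≅ Z, Ȟ^1 ≅ 0, Ȟ^2 ≅ Z
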